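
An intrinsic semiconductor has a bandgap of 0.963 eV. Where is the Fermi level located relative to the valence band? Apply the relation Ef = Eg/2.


Step 1: For an intrinsic semiconductor, the Fermi level sits at midgap.
Step 2: Ef = Eg / 2 = 0.963 / 2 = 0.4815 eV

0.4815


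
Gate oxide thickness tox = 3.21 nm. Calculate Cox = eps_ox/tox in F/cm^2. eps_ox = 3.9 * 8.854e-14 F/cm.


Step 1: eps_ox = 3.9 * 8.854e-14 = 3.45306e-13 F/cm
Step 2: tox in cm = 3.21 nm * 1e-7 = 3.2100e-07 cm
Step 3: Cox = 3.45306e-13 / 3.2100e-07 = 1.08e-06 F/cm^2

1.08e-06


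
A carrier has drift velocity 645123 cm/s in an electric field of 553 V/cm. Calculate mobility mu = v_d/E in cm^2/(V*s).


Step 1: mu = v_d / E
Step 2: mu = 645123 / 553
Step 3: mu = 1166.59 cm^2/(V*s)

1166.59


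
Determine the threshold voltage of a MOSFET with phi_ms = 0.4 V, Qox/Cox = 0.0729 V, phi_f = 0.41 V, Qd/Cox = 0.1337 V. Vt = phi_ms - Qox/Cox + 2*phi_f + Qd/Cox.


Step 1: Vt = phi_ms - Qox/Cox + 2*phi_f + Qd/Cox
Step 2: Vt = 0.4 - 0.0729 + 2*0.41 + 0.1337
Step 3: Vt = 0.4 - 0.0729 + 0.82 + 0.1337
Step 4: Vt = 1.2808 V

1.2808


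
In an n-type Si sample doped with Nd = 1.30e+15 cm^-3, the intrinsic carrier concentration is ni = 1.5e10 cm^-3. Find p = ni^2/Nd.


Step 1: Since Nd >> ni, n ≈ Nd = 1.30e+15 cm^-3
Step 2: p = ni^2 / n = (1.5e10)^2 / 1.30e+15
Step 3: p = 2.25e20 / 1.30e+15 = 1.73e+05 cm^-3

1.73e+05


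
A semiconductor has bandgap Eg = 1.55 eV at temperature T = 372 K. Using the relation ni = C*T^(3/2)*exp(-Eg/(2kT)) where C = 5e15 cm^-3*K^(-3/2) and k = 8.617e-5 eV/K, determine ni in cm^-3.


Step 1: Compute kT = 8.617e-5 * 372 = 0.03205524 eV
Step 2: Exponent = -Eg/(2kT) = -1.55/(2*0.03205524) = -24.17701
Step 3: T^(3/2) = 372^1.5 = 7174.88
Step 4: ni = 5e15 * 7174.88 * exp(-24.17701) = 1.13e+09 cm^-3

1.13e+09


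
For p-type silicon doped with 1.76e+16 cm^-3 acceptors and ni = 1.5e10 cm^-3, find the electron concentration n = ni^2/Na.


Step 1: Majority hole concentration p ≈ Na = 1.76e+16 cm^-3
Step 2: n = ni^2 / Na = (1.5e10)^2 / 1.76e+16
Step 3: n = 1.28e+04 cm^-3

1.28e+04


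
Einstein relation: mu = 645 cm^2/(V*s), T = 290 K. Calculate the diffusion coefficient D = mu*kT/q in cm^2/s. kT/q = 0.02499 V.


Step 1: D = mu * (kT/q)
Step 2: D = 645 * 0.02499
Step 3: D = 16.12 cm^2/s

16.12


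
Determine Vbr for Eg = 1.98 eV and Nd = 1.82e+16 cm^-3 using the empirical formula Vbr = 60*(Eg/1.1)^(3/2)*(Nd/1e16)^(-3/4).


Step 1: Eg/1.1 = 1.98/1.1 = 1.800000
Step 2: (Eg/1.1)^1.5 = 1.800000^1.5 = 2.414953
Step 3: (Nd/1e16)^(-0.75) = (1.82)^(-0.75) = 0.638185
Step 4: Vbr = 60 * 2.414953 * 0.638185 = 92.5 V

92.5


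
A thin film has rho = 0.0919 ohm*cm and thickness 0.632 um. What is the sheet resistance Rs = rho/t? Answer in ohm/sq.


Step 1: Convert thickness to cm: t = 0.632 um = 6.3200e-05 cm
Step 2: Rs = rho / t = 0.0919 / 6.3200e-05
Step 3: Rs = 1454.1 ohm/sq

1454.1


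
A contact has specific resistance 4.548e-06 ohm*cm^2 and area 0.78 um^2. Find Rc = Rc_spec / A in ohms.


Step 1: Convert area to cm^2: 0.78 um^2 = 7.8000e-09 cm^2
Step 2: Rc = Rc_spec / A = 4.548e-06 / 7.8000e-09
Step 3: Rc = 5.83e+02 ohms

5.83e+02


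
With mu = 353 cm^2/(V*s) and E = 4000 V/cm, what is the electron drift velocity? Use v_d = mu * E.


Step 1: v_d = mu * E
Step 2: v_d = 353 * 4000 = 1412000
Step 3: v_d = 1.41e+06 cm/s

1.41e+06


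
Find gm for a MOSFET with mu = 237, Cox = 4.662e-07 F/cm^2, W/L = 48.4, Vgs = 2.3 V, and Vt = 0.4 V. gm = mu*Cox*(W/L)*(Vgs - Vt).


Step 1: Vov = Vgs - Vt = 2.3 - 0.4 = 1.9 V
Step 2: gm = mu * Cox * (W/L) * Vov
Step 3: gm = 237 * 4.662e-07 * 48.4 * 1.9 = 1.02e-02 S

1.02e-02


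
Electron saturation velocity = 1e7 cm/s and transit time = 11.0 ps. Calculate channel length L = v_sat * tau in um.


Step 1: tau in seconds = 11.0 ps * 1e-12 = 1.1000e-11 s
Step 2: L = v_sat * tau = 1e7 * 1.1000e-11 = 1.1000e-04 cm
Step 3: L in um = 1.1000e-04 * 1e4 = 1.1 um

1.1


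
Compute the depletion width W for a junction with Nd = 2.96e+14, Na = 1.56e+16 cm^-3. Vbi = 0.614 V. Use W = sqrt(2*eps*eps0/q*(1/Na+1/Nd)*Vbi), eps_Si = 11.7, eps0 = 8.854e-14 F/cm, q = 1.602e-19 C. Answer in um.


Step 1: 1/Na + 1/Nd = 1/1.56e+16 + 1/2.96e+14 = 3.44248e-15
Step 2: 2*eps*eps0/q = 2*11.7*8.854e-14/1.602e-19 = 1.293281e+07
Step 3: W^2 = 1.293281e+07 * 3.44248e-15 * 0.614 = 2.73359e-08
Step 4: W = sqrt(2.73359e-08) = 1.653e-04 cm = 1.653 um

1.653


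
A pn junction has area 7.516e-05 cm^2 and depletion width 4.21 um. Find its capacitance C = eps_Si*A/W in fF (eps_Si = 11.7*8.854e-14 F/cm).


Step 1: eps_Si = 11.7 * 8.854e-14 = 1.035918e-12 F/cm
Step 2: W in cm = 4.21 * 1e-4 = 4.21e-04 cm
Step 3: C = 1.035918e-12 * 7.516e-05 / 4.21e-04 = 1.849397e-13 F
Step 4: C = 184.94 fF

184.94


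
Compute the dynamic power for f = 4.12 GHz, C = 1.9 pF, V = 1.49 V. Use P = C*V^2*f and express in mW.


Step 1: V^2 = 1.49^2 = 2.2201 V^2
Step 2: P = C*V^2*f = 1.9e-12 F * 2.2201 * 4.12e9 Hz
Step 3: P = 1.73789428e-02 W
Step 4: P = 17.379 mW

17.379


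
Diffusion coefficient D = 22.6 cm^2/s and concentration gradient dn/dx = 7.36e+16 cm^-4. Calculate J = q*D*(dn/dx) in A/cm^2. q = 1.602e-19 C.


Step 1: J = q * D * (dn/dx)
Step 2: J = 1.602e-19 * 22.6 * 7.36e+16
Step 3: J = 2.66e-01 A/cm^2

2.66e-01


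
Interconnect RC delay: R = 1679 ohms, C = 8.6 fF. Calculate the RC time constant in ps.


Step 1: tau = R * C
Step 2: tau = 1679 * 8.6 fF = 1679 * 8.6e-15 F
Step 3: tau = 1.44394e-11 s = 14.4394 ps

14.4394


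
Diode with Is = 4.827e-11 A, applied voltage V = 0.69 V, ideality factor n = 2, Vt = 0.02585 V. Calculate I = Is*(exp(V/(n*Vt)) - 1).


Step 1: V/(n*Vt) = 0.69/(2*0.02585) = 13.3462
Step 2: exp(13.3462) = 6.2543e+05
Step 3: I = 4.827e-11 * (6.2543e+05 - 1) = 3.02e-05 A

3.02e-05


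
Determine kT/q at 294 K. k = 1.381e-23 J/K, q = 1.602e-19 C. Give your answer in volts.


Step 1: kT = 1.381e-23 * 294 = 4.06014e-21 J
Step 2: Vt = kT/q = 4.06014e-21 / 1.602e-19
Step 3: Vt = 0.02534 V

0.02534


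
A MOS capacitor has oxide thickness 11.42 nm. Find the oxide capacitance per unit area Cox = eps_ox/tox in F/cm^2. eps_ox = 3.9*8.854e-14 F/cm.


Step 1: eps_ox = 3.9 * 8.854e-14 = 3.45306e-13 F/cm
Step 2: tox in cm = 11.42 nm * 1e-7 = 1.1420e-06 cm
Step 3: Cox = 3.45306e-13 / 1.1420e-06 = 3.02e-07 F/cm^2

3.02e-07


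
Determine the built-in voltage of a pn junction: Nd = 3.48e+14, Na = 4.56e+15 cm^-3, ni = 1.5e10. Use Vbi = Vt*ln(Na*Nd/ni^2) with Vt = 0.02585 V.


Step 1: Compute Na*Nd/ni^2 = 4.56e+15 * 3.48e+14 / (1.5e10)^2 = 7.0528e+09
Step 2: ln(7.0528e+09) = 22.6767
Step 3: Vbi = 0.02585 * 22.6767 = 0.586 V

0.586


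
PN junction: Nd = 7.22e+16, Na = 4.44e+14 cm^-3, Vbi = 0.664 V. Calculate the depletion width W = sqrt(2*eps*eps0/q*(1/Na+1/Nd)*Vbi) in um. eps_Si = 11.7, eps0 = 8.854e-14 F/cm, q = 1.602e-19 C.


Step 1: 1/Na + 1/Nd = 1/4.44e+14 + 1/7.22e+16 = 2.26610e-15
Step 2: 2*eps*eps0/q = 2*11.7*8.854e-14/1.602e-19 = 1.293281e+07
Step 3: W^2 = 1.293281e+07 * 2.26610e-15 * 0.664 = 1.94599e-08
Step 4: W = sqrt(1.94599e-08) = 1.395e-04 cm = 1.395 um

1.395


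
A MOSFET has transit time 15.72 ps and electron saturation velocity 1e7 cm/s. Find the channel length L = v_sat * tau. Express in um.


Step 1: tau in seconds = 15.72 ps * 1e-12 = 1.5720e-11 s
Step 2: L = v_sat * tau = 1e7 * 1.5720e-11 = 1.5720e-04 cm
Step 3: L in um = 1.5720e-04 * 1e4 = 1.572 um

1.572


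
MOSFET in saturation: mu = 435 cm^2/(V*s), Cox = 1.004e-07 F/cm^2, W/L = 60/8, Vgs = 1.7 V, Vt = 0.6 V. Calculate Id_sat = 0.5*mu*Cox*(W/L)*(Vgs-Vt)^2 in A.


Step 1: Overdrive voltage Vov = Vgs - Vt = 1.7 - 0.6 = 1.1 V
Step 2: W/L = 60/8 = 7.5
Step 3: Id = 0.5 * 435 * 1.004e-07 * 7.5 * 1.1^2
Step 4: Id = 1.98e-04 A

1.98e-04


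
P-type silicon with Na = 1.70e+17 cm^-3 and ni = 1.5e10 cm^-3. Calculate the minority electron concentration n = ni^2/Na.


Step 1: Majority hole concentration p ≈ Na = 1.70e+17 cm^-3
Step 2: n = ni^2 / Na = (1.5e10)^2 / 1.70e+17
Step 3: n = 1.32e+03 cm^-3

1.32e+03


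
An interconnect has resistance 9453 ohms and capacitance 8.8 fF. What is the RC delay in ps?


Step 1: tau = R * C
Step 2: tau = 9453 * 8.8 fF = 9453 * 8.8e-15 F
Step 3: tau = 8.31864e-11 s = 83.1864 ps

83.1864


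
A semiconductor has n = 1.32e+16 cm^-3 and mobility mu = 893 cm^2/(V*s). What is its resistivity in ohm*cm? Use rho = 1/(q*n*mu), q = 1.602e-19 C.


Step 1: sigma = q * n * mu = 1.602e-19 * 1.32e+16 * 893 = 1.88837e+00 S/cm
Step 2: rho = 1 / sigma = 1 / 1.88837e+00 = 0.5296 ohm*cm

0.5296


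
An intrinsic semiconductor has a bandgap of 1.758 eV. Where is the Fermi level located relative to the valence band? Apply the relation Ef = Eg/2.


Step 1: For an intrinsic semiconductor, the Fermi level sits at midgap.
Step 2: Ef = Eg / 2 = 1.758 / 2 = 0.879 eV

0.879


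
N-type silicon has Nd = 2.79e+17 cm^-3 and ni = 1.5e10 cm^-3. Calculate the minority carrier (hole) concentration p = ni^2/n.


Step 1: Since Nd >> ni, n ≈ Nd = 2.79e+17 cm^-3
Step 2: p = ni^2 / n = (1.5e10)^2 / 2.79e+17
Step 3: p = 2.25e20 / 2.79e+17 = 8.06e+02 cm^-3

8.06e+02


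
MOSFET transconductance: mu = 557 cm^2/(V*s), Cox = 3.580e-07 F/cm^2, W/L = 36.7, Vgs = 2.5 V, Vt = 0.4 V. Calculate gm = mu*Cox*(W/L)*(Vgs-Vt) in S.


Step 1: Vov = Vgs - Vt = 2.5 - 0.4 = 2.1 V
Step 2: gm = mu * Cox * (W/L) * Vov
Step 3: gm = 557 * 3.580e-07 * 36.7 * 2.1 = 1.54e-02 S

1.54e-02


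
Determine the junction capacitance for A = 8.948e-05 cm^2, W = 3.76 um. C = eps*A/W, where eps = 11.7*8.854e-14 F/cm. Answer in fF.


Step 1: eps_Si = 11.7 * 8.854e-14 = 1.035918e-12 F/cm
Step 2: W in cm = 3.76 * 1e-4 = 3.76e-04 cm
Step 3: C = 1.035918e-12 * 8.948e-05 / 3.76e-04 = 2.465264e-13 F
Step 4: C = 246.53 fF

246.53


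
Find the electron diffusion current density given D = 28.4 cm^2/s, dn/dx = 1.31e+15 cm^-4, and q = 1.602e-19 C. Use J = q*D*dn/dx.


Step 1: J = q * D * (dn/dx)
Step 2: J = 1.602e-19 * 28.4 * 1.31e+15
Step 3: J = 5.96e-03 A/cm^2

5.96e-03


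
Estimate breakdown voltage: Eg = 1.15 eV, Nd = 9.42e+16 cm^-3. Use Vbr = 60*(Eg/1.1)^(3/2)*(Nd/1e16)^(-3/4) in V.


Step 1: Eg/1.1 = 1.15/1.1 = 1.045455
Step 2: (Eg/1.1)^1.5 = 1.045455^1.5 = 1.068952
Step 3: (Nd/1e16)^(-0.75) = (9.42)^(-0.75) = 0.185978
Step 4: Vbr = 60 * 1.068952 * 0.185978 = 11.9 V

11.9


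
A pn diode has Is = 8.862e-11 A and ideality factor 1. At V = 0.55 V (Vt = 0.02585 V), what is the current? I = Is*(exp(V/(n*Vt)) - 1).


Step 1: V/(n*Vt) = 0.55/(1*0.02585) = 21.2766
Step 2: exp(21.2766) = 1.7390e+09
Step 3: I = 8.862e-11 * (1.7390e+09 - 1) = 1.54e-01 A

1.54e-01


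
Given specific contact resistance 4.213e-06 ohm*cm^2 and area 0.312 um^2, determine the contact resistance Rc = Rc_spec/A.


Step 1: Convert area to cm^2: 0.312 um^2 = 3.1200e-09 cm^2
Step 2: Rc = Rc_spec / A = 4.213e-06 / 3.1200e-09
Step 3: Rc = 1.35e+03 ohms

1.35e+03


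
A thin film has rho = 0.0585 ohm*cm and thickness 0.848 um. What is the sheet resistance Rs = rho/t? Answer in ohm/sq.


Step 1: Convert thickness to cm: t = 0.848 um = 8.4800e-05 cm
Step 2: Rs = rho / t = 0.0585 / 8.4800e-05
Step 3: Rs = 689.9 ohm/sq

689.9


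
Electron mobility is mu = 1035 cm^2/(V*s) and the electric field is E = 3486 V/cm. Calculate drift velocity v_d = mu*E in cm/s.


Step 1: v_d = mu * E
Step 2: v_d = 1035 * 3486 = 3608010
Step 3: v_d = 3.61e+06 cm/s

3.61e+06


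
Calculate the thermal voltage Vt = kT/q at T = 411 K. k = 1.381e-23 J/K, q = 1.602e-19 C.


Step 1: kT = 1.381e-23 * 411 = 5.67591e-21 J
Step 2: Vt = kT/q = 5.67591e-21 / 1.602e-19
Step 3: Vt = 0.03543 V

0.03543


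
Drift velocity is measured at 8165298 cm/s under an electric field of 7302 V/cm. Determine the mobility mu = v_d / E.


Step 1: mu = v_d / E
Step 2: mu = 8165298 / 7302
Step 3: mu = 1118.23 cm^2/(V*s)

1118.23


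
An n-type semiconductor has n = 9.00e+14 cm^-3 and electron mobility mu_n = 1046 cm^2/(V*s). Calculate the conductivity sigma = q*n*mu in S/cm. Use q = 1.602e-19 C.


Step 1: sigma = q * n * mu
Step 2: sigma = 1.602e-19 * 9.00e+14 * 1046
Step 3: sigma = 1.508e-01 S/cm

1.508e-01


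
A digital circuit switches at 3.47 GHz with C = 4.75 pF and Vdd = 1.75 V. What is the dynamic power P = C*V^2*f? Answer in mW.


Step 1: V^2 = 1.75^2 = 3.0625 V^2
Step 2: P = C*V^2*f = 4.75e-12 F * 3.0625 * 3.47e9 Hz
Step 3: P = 5.047765625e-02 W
Step 4: P = 50.478 mW

50.478


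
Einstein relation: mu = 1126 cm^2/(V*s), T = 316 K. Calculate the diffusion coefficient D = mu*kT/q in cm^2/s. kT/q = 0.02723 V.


Step 1: D = mu * (kT/q)
Step 2: D = 1126 * 0.02723
Step 3: D = 30.66 cm^2/s

30.66


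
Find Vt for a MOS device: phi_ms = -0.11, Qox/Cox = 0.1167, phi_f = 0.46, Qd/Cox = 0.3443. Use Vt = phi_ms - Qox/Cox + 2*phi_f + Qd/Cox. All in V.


Step 1: Vt = phi_ms - Qox/Cox + 2*phi_f + Qd/Cox
Step 2: Vt = -0.11 - 0.1167 + 2*0.46 + 0.3443
Step 3: Vt = -0.11 - 0.1167 + 0.92 + 0.3443
Step 4: Vt = 1.0376 V

1.0376


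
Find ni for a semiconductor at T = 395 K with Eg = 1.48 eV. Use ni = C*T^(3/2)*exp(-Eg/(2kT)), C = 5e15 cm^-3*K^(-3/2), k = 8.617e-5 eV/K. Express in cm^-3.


Step 1: Compute kT = 8.617e-5 * 395 = 0.03403715 eV
Step 2: Exponent = -Eg/(2kT) = -1.48/(2*0.03403715) = -21.74095
Step 3: T^(3/2) = 395^1.5 = 7850.47
Step 4: ni = 5e15 * 7850.47 * exp(-21.74095) = 1.42e+10 cm^-3

1.42e+10


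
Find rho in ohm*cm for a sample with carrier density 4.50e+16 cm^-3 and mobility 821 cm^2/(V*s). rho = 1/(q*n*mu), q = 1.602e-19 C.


Step 1: sigma = q * n * mu = 1.602e-19 * 4.50e+16 * 821 = 5.91859e+00 S/cm
Step 2: rho = 1 / sigma = 1 / 5.91859e+00 = 0.169 ohm*cm

0.169


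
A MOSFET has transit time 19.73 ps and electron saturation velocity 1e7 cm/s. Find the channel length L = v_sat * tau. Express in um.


Step 1: tau in seconds = 19.73 ps * 1e-12 = 1.9730e-11 s
Step 2: L = v_sat * tau = 1e7 * 1.9730e-11 = 1.9730e-04 cm
Step 3: L in um = 1.9730e-04 * 1e4 = 1.973 um

1.973


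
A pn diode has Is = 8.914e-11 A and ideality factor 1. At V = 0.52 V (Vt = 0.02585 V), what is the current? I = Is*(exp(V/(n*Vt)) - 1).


Step 1: V/(n*Vt) = 0.52/(1*0.02585) = 20.1161
Step 2: exp(20.1161) = 5.4489e+08
Step 3: I = 8.914e-11 * (5.4489e+08 - 1) = 4.86e-02 A

4.86e-02


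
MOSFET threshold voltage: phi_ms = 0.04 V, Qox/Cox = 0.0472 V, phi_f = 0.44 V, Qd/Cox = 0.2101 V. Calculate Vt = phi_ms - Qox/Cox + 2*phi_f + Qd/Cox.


Step 1: Vt = phi_ms - Qox/Cox + 2*phi_f + Qd/Cox
Step 2: Vt = 0.04 - 0.0472 + 2*0.44 + 0.2101
Step 3: Vt = 0.04 - 0.0472 + 0.88 + 0.2101
Step 4: Vt = 1.0829 V

1.0829


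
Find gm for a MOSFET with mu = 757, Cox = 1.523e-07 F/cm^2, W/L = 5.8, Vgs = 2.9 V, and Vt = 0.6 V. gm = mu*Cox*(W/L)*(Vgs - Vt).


Step 1: Vov = Vgs - Vt = 2.9 - 0.6 = 2.3 V
Step 2: gm = mu * Cox * (W/L) * Vov
Step 3: gm = 757 * 1.523e-07 * 5.8 * 2.3 = 1.54e-03 S

1.54e-03


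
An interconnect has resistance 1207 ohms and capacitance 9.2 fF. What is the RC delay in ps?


Step 1: tau = R * C
Step 2: tau = 1207 * 9.2 fF = 1207 * 9.2e-15 F
Step 3: tau = 1.11044e-11 s = 11.1044 ps

11.1044


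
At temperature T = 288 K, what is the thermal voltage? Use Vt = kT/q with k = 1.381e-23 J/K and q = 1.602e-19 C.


Step 1: kT = 1.381e-23 * 288 = 3.97728e-21 J
Step 2: Vt = kT/q = 3.97728e-21 / 1.602e-19
Step 3: Vt = 0.02483 V

0.02483


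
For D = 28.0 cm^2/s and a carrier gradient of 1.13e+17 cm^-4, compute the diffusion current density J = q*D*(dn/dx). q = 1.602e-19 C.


Step 1: J = q * D * (dn/dx)
Step 2: J = 1.602e-19 * 28.0 * 1.13e+17
Step 3: J = 5.07e-01 A/cm^2

5.07e-01


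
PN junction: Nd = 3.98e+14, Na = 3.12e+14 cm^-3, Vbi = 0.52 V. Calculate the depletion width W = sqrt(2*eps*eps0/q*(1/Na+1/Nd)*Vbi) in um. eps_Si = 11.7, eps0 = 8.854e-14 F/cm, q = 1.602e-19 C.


Step 1: 1/Na + 1/Nd = 1/3.12e+14 + 1/3.98e+14 = 5.71769e-15
Step 2: 2*eps*eps0/q = 2*11.7*8.854e-14/1.602e-19 = 1.293281e+07
Step 3: W^2 = 1.293281e+07 * 5.71769e-15 * 0.52 = 3.84518e-08
Step 4: W = sqrt(3.84518e-08) = 1.961e-04 cm = 1.961 um

1.961


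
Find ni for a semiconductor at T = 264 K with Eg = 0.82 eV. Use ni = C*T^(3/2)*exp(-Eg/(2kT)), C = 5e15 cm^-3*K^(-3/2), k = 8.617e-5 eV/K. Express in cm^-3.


Step 1: Compute kT = 8.617e-5 * 264 = 0.02274888 eV
Step 2: Exponent = -Eg/(2kT) = -0.82/(2*0.02274888) = -18.02287
Step 3: T^(3/2) = 264^1.5 = 4289.49
Step 4: ni = 5e15 * 4289.49 * exp(-18.02287) = 3.19e+11 cm^-3

3.19e+11


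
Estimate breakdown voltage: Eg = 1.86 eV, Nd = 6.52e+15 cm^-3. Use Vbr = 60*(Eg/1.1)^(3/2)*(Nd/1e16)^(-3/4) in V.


Step 1: Eg/1.1 = 1.86/1.1 = 1.690909
Step 2: (Eg/1.1)^1.5 = 1.690909^1.5 = 2.198773
Step 3: (Nd/1e16)^(-0.75) = (0.652)^(-0.75) = 1.378207
Step 4: Vbr = 60 * 2.198773 * 1.378207 = 181.8 V

181.8


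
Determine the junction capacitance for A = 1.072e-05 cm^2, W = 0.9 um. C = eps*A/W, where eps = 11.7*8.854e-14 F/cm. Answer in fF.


Step 1: eps_Si = 11.7 * 8.854e-14 = 1.035918e-12 F/cm
Step 2: W in cm = 0.9 * 1e-4 = 9.00e-05 cm
Step 3: C = 1.035918e-12 * 1.072e-05 / 9.00e-05 = 1.233893e-13 F
Step 4: C = 123.39 fF

123.39


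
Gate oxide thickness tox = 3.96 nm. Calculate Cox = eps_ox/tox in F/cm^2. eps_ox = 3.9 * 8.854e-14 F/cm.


Step 1: eps_ox = 3.9 * 8.854e-14 = 3.45306e-13 F/cm
Step 2: tox in cm = 3.96 nm * 1e-7 = 3.9600e-07 cm
Step 3: Cox = 3.45306e-13 / 3.9600e-07 = 8.72e-07 F/cm^2

8.72e-07


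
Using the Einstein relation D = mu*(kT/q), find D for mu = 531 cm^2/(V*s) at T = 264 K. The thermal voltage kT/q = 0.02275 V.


Step 1: D = mu * (kT/q)
Step 2: D = 531 * 0.02275
Step 3: D = 12.08 cm^2/s

12.08


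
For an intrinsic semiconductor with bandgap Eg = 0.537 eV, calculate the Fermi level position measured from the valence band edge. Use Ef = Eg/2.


Step 1: For an intrinsic semiconductor, the Fermi level sits at midgap.
Step 2: Ef = Eg / 2 = 0.537 / 2 = 0.2685 eV

0.2685


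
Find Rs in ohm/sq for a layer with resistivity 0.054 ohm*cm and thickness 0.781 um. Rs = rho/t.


Step 1: Convert thickness to cm: t = 0.781 um = 7.8100e-05 cm
Step 2: Rs = rho / t = 0.054 / 7.8100e-05
Step 3: Rs = 691.4 ohm/sq

691.4


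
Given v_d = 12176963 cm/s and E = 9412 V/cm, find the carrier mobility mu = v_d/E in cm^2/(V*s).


Step 1: mu = v_d / E
Step 2: mu = 12176963 / 9412
Step 3: mu = 1293.77 cm^2/(V*s)

1293.77


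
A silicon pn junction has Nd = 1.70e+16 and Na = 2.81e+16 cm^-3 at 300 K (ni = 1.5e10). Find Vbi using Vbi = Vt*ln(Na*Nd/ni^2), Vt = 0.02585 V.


Step 1: Compute Na*Nd/ni^2 = 2.81e+16 * 1.70e+16 / (1.5e10)^2 = 2.1231e+12
Step 2: ln(2.1231e+12) = 28.3839
Step 3: Vbi = 0.02585 * 28.3839 = 0.734 V

0.734


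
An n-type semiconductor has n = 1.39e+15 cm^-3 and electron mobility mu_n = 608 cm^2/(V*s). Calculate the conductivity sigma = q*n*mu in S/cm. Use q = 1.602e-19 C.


Step 1: sigma = q * n * mu
Step 2: sigma = 1.602e-19 * 1.39e+15 * 608
Step 3: sigma = 1.354e-01 S/cm

1.354e-01


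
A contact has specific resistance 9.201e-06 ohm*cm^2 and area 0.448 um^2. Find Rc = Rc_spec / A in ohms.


Step 1: Convert area to cm^2: 0.448 um^2 = 4.4800e-09 cm^2
Step 2: Rc = Rc_spec / A = 9.201e-06 / 4.4800e-09
Step 3: Rc = 2.05e+03 ohms

2.05e+03


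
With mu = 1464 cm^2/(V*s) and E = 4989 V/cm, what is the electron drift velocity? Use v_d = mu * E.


Step 1: v_d = mu * E
Step 2: v_d = 1464 * 4989 = 7303896
Step 3: v_d = 7.30e+06 cm/s

7.30e+06


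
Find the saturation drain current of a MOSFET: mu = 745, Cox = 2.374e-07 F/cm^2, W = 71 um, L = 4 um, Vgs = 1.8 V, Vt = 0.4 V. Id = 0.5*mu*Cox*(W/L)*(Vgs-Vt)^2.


Step 1: Overdrive voltage Vov = Vgs - Vt = 1.8 - 0.4 = 1.4 V
Step 2: W/L = 71/4 = 17.75
Step 3: Id = 0.5 * 745 * 2.374e-07 * 17.75 * 1.4^2
Step 4: Id = 3.08e-03 A

3.08e-03


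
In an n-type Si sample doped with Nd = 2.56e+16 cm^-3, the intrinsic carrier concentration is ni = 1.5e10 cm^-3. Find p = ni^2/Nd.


Step 1: Since Nd >> ni, n ≈ Nd = 2.56e+16 cm^-3
Step 2: p = ni^2 / n = (1.5e10)^2 / 2.56e+16
Step 3: p = 2.25e20 / 2.56e+16 = 8.79e+03 cm^-3

8.79e+03


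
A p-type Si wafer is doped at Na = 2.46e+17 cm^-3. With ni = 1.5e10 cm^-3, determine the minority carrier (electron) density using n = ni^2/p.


Step 1: Majority hole concentration p ≈ Na = 2.46e+17 cm^-3
Step 2: n = ni^2 / Na = (1.5e10)^2 / 2.46e+17
Step 3: n = 9.15e+02 cm^-3

9.15e+02


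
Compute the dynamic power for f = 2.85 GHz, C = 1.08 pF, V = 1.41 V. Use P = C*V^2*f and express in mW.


Step 1: V^2 = 1.41^2 = 1.9881 V^2
Step 2: P = C*V^2*f = 1.08e-12 F * 1.9881 * 2.85e9 Hz
Step 3: P = 6.1193718e-03 W
Step 4: P = 6.119 mW

6.119


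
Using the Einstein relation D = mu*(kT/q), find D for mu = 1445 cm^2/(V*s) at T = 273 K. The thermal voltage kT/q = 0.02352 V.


Step 1: D = mu * (kT/q)
Step 2: D = 1445 * 0.02352
Step 3: D = 33.99 cm^2/s

33.99


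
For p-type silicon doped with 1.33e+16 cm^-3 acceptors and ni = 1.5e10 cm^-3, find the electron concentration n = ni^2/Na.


Step 1: Majority hole concentration p ≈ Na = 1.33e+16 cm^-3
Step 2: n = ni^2 / Na = (1.5e10)^2 / 1.33e+16
Step 3: n = 1.69e+04 cm^-3

1.69e+04


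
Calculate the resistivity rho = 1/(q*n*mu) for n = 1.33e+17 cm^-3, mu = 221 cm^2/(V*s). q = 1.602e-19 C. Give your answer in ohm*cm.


Step 1: sigma = q * n * mu = 1.602e-19 * 1.33e+17 * 221 = 4.70876e+00 S/cm
Step 2: rho = 1 / sigma = 1 / 4.70876e+00 = 0.2124 ohm*cm

0.2124


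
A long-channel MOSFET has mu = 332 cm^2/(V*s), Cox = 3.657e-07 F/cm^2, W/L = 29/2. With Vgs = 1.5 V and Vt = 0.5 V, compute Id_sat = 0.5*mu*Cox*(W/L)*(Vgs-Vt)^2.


Step 1: Overdrive voltage Vov = Vgs - Vt = 1.5 - 0.5 = 1.0 V
Step 2: W/L = 29/2 = 14.5
Step 3: Id = 0.5 * 332 * 3.657e-07 * 14.5 * 1.0^2
Step 4: Id = 8.80e-04 A

8.80e-04


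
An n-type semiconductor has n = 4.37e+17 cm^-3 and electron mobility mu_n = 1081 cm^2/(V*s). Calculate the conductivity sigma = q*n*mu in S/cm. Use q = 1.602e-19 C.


Step 1: sigma = q * n * mu
Step 2: sigma = 1.602e-19 * 4.37e+17 * 1081
Step 3: sigma = 7.568e+01 S/cm

7.568e+01


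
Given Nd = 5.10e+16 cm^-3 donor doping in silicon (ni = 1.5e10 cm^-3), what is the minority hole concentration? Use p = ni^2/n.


Step 1: Since Nd >> ni, n ≈ Nd = 5.10e+16 cm^-3
Step 2: p = ni^2 / n = (1.5e10)^2 / 5.10e+16
Step 3: p = 2.25e20 / 5.10e+16 = 4.41e+03 cm^-3

4.41e+03


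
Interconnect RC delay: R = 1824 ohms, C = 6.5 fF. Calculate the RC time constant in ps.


Step 1: tau = R * C
Step 2: tau = 1824 * 6.5 fF = 1824 * 6.5e-15 F
Step 3: tau = 1.1856e-11 s = 11.856 ps

11.856


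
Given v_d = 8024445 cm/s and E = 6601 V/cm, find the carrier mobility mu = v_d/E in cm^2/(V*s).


Step 1: mu = v_d / E
Step 2: mu = 8024445 / 6601
Step 3: mu = 1215.64 cm^2/(V*s)

1215.64


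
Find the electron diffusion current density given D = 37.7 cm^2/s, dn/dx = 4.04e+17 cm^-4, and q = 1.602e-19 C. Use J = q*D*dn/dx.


Step 1: J = q * D * (dn/dx)
Step 2: J = 1.602e-19 * 37.7 * 4.04e+17
Step 3: J = 2.44e+00 A/cm^2

2.44e+00


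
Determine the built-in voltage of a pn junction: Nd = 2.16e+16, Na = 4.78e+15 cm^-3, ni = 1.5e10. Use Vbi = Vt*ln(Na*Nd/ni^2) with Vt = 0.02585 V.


Step 1: Compute Na*Nd/ni^2 = 4.78e+15 * 2.16e+16 / (1.5e10)^2 = 4.5888e+11
Step 2: ln(4.5888e+11) = 26.8521
Step 3: Vbi = 0.02585 * 26.8521 = 0.694 V

0.694


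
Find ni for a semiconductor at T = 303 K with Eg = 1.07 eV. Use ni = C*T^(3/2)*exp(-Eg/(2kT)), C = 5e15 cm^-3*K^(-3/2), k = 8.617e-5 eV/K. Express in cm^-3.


Step 1: Compute kT = 8.617e-5 * 303 = 0.02610951 eV
Step 2: Exponent = -Eg/(2kT) = -1.07/(2*0.02610951) = -20.49062
Step 3: T^(3/2) = 303^1.5 = 5274.29
Step 4: ni = 5e15 * 5274.29 * exp(-20.49062) = 3.33e+10 cm^-3

3.33e+10


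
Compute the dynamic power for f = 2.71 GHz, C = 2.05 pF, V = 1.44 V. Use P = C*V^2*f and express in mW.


Step 1: V^2 = 1.44^2 = 2.0736 V^2
Step 2: P = C*V^2*f = 2.05e-12 F * 2.0736 * 2.71e9 Hz
Step 3: P = 1.15198848e-02 W
Step 4: P = 11.52 mW

11.52


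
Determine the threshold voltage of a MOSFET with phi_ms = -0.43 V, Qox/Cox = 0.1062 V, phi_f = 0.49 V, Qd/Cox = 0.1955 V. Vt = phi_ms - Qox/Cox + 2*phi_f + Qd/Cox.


Step 1: Vt = phi_ms - Qox/Cox + 2*phi_f + Qd/Cox
Step 2: Vt = -0.43 - 0.1062 + 2*0.49 + 0.1955
Step 3: Vt = -0.43 - 0.1062 + 0.98 + 0.1955
Step 4: Vt = 0.6393 V

0.6393


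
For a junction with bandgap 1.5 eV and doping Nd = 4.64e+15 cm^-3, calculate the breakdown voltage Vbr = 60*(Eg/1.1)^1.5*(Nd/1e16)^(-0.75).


Step 1: Eg/1.1 = 1.5/1.1 = 1.363636
Step 2: (Eg/1.1)^1.5 = 1.363636^1.5 = 1.592384
Step 3: (Nd/1e16)^(-0.75) = (0.464)^(-0.75) = 1.778736
Step 4: Vbr = 60 * 1.592384 * 1.778736 = 169.9 V

169.9


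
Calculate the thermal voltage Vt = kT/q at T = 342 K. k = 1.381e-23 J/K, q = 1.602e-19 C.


Step 1: kT = 1.381e-23 * 342 = 4.72302e-21 J
Step 2: Vt = kT/q = 4.72302e-21 / 1.602e-19
Step 3: Vt = 0.02948 V

0.02948


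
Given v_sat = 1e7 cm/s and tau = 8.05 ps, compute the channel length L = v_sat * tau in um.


Step 1: tau in seconds = 8.05 ps * 1e-12 = 8.0500e-12 s
Step 2: L = v_sat * tau = 1e7 * 8.0500e-12 = 8.0500e-05 cm
Step 3: L in um = 8.0500e-05 * 1e4 = 0.805 um

0.805


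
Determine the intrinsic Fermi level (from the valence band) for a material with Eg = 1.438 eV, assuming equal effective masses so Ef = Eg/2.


Step 1: For an intrinsic semiconductor, the Fermi level sits at midgap.
Step 2: Ef = Eg / 2 = 1.438 / 2 = 0.719 eV

0.719


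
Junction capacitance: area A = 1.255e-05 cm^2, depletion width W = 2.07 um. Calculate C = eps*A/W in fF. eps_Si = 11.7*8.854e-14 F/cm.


Step 1: eps_Si = 11.7 * 8.854e-14 = 1.035918e-12 F/cm
Step 2: W in cm = 2.07 * 1e-4 = 2.07e-04 cm
Step 3: C = 1.035918e-12 * 1.255e-05 / 2.07e-04 = 6.280566e-14 F
Step 4: C = 62.81 fF

62.81


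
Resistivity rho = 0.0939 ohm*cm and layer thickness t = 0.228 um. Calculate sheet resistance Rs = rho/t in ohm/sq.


Step 1: Convert thickness to cm: t = 0.228 um = 2.2800e-05 cm
Step 2: Rs = rho / t = 0.0939 / 2.2800e-05
Step 3: Rs = 4118.4 ohm/sq

4118.4


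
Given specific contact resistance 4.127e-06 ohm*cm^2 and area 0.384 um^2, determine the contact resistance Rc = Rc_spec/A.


Step 1: Convert area to cm^2: 0.384 um^2 = 3.8400e-09 cm^2
Step 2: Rc = Rc_spec / A = 4.127e-06 / 3.8400e-09
Step 3: Rc = 1.07e+03 ohms

1.07e+03


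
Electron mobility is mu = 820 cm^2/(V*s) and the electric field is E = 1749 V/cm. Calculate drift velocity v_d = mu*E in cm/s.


Step 1: v_d = mu * E
Step 2: v_d = 820 * 1749 = 1434180
Step 3: v_d = 1.43e+06 cm/s

1.43e+06


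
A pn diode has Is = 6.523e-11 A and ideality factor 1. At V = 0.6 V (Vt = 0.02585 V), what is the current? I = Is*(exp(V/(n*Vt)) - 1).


Step 1: V/(n*Vt) = 0.6/(1*0.02585) = 23.2108
Step 2: exp(23.2108) = 1.2032e+10
Step 3: I = 6.523e-11 * (1.2032e+10 - 1) = 7.85e-01 A

7.85e-01


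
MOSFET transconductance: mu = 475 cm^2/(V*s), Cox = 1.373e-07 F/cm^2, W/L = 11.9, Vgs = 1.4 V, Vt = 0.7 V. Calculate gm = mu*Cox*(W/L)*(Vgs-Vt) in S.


Step 1: Vov = Vgs - Vt = 1.4 - 0.7 = 0.7 V
Step 2: gm = mu * Cox * (W/L) * Vov
Step 3: gm = 475 * 1.373e-07 * 11.9 * 0.7 = 5.43e-04 S

5.43e-04


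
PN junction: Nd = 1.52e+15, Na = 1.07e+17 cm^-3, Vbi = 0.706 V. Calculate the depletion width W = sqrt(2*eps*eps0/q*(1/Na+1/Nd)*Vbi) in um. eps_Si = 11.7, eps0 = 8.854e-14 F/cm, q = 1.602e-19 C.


Step 1: 1/Na + 1/Nd = 1/1.07e+17 + 1/1.52e+15 = 6.67241e-16
Step 2: 2*eps*eps0/q = 2*11.7*8.854e-14/1.602e-19 = 1.293281e+07
Step 3: W^2 = 1.293281e+07 * 6.67241e-16 * 0.706 = 6.09229e-09
Step 4: W = sqrt(6.09229e-09) = 7.805e-05 cm = 0.7805 um

0.7805


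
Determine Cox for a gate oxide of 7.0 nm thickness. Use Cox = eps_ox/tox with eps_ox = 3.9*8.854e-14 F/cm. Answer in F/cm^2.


Step 1: eps_ox = 3.9 * 8.854e-14 = 3.45306e-13 F/cm
Step 2: tox in cm = 7.0 nm * 1e-7 = 7.0000e-07 cm
Step 3: Cox = 3.45306e-13 / 7.0000e-07 = 4.93e-07 F/cm^2

4.93e-07


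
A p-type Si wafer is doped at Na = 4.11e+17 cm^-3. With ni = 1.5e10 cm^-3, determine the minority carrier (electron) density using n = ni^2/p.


Step 1: Majority hole concentration p ≈ Na = 4.11e+17 cm^-3
Step 2: n = ni^2 / Na = (1.5e10)^2 / 4.11e+17
Step 3: n = 5.47e+02 cm^-3

5.47e+02


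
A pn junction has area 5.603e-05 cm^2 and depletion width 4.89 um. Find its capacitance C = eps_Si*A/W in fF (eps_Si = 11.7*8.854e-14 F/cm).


Step 1: eps_Si = 11.7 * 8.854e-14 = 1.035918e-12 F/cm
Step 2: W in cm = 4.89 * 1e-4 = 4.89e-04 cm
Step 3: C = 1.035918e-12 * 5.603e-05 / 4.89e-04 = 1.186963e-13 F
Step 4: C = 118.7 fF

118.7


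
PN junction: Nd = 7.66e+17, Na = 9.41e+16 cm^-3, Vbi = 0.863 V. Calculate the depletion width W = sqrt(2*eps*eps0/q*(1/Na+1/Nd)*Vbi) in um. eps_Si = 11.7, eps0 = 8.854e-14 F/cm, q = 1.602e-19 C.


Step 1: 1/Na + 1/Nd = 1/9.41e+16 + 1/7.66e+17 = 1.19325e-17
Step 2: 2*eps*eps0/q = 2*11.7*8.854e-14/1.602e-19 = 1.293281e+07
Step 3: W^2 = 1.293281e+07 * 1.19325e-17 * 0.863 = 1.33179e-10
Step 4: W = sqrt(1.33179e-10) = 1.154e-05 cm = 0.1154 um

0.1154


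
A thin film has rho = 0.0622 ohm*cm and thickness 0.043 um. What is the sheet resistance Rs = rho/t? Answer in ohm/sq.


Step 1: Convert thickness to cm: t = 0.043 um = 4.3000e-06 cm
Step 2: Rs = rho / t = 0.0622 / 4.3000e-06
Step 3: Rs = 14465.1 ohm/sq

14465.1


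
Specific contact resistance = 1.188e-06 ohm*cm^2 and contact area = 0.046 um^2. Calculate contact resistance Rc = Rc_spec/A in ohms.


Step 1: Convert area to cm^2: 0.046 um^2 = 4.6000e-10 cm^2
Step 2: Rc = Rc_spec / A = 1.188e-06 / 4.6000e-10
Step 3: Rc = 2.58e+03 ohms

2.58e+03


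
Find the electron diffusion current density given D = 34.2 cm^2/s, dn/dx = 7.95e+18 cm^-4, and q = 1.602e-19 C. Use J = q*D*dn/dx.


Step 1: J = q * D * (dn/dx)
Step 2: J = 1.602e-19 * 34.2 * 7.95e+18
Step 3: J = 4.36e+01 A/cm^2

4.36e+01


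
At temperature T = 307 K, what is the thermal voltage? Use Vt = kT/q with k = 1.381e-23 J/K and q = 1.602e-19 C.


Step 1: kT = 1.381e-23 * 307 = 4.23967e-21 J
Step 2: Vt = kT/q = 4.23967e-21 / 1.602e-19
Step 3: Vt = 0.02646 V

0.02646


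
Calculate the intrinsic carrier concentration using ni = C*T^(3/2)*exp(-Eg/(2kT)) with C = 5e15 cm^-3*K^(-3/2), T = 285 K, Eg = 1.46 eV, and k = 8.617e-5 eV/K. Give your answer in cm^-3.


Step 1: Compute kT = 8.617e-5 * 285 = 0.02455845 eV
Step 2: Exponent = -Eg/(2kT) = -1.46/(2*0.02455845) = -29.72500
Step 3: T^(3/2) = 285^1.5 = 4811.35
Step 4: ni = 5e15 * 4811.35 * exp(-29.72500) = 2.96e+06 cm^-3

2.96e+06


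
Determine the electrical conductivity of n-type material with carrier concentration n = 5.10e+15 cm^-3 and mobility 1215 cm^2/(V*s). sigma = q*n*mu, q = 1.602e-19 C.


Step 1: sigma = q * n * mu
Step 2: sigma = 1.602e-19 * 5.10e+15 * 1215
Step 3: sigma = 9.927e-01 S/cm

9.927e-01


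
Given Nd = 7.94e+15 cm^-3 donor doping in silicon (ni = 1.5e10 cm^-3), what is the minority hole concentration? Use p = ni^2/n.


Step 1: Since Nd >> ni, n ≈ Nd = 7.94e+15 cm^-3
Step 2: p = ni^2 / n = (1.5e10)^2 / 7.94e+15
Step 3: p = 2.25e20 / 7.94e+15 = 2.83e+04 cm^-3

2.83e+04


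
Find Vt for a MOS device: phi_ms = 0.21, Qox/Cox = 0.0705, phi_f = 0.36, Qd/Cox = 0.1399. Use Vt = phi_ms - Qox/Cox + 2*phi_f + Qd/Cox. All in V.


Step 1: Vt = phi_ms - Qox/Cox + 2*phi_f + Qd/Cox
Step 2: Vt = 0.21 - 0.0705 + 2*0.36 + 0.1399
Step 3: Vt = 0.21 - 0.0705 + 0.72 + 0.1399
Step 4: Vt = 0.9994 V

0.9994


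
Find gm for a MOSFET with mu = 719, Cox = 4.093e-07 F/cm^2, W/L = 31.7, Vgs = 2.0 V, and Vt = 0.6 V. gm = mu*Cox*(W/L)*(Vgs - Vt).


Step 1: Vov = Vgs - Vt = 2.0 - 0.6 = 1.4 V
Step 2: gm = mu * Cox * (W/L) * Vov
Step 3: gm = 719 * 4.093e-07 * 31.7 * 1.4 = 1.31e-02 S

1.31e-02


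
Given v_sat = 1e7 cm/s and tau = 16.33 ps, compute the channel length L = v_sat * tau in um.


Step 1: tau in seconds = 16.33 ps * 1e-12 = 1.6330e-11 s
Step 2: L = v_sat * tau = 1e7 * 1.6330e-11 = 1.6330e-04 cm
Step 3: L in um = 1.6330e-04 * 1e4 = 1.633 um

1.633


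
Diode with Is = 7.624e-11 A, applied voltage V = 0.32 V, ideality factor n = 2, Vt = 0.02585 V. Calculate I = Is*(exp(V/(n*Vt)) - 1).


Step 1: V/(n*Vt) = 0.32/(2*0.02585) = 6.1896
Step 2: exp(6.1896) = 4.8765e+02
Step 3: I = 7.624e-11 * (4.8765e+02 - 1) = 3.71e-08 A

3.71e-08


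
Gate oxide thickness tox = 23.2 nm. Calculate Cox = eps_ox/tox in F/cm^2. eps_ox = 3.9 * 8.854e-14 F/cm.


Step 1: eps_ox = 3.9 * 8.854e-14 = 3.45306e-13 F/cm
Step 2: tox in cm = 23.2 nm * 1e-7 = 2.3200e-06 cm
Step 3: Cox = 3.45306e-13 / 2.3200e-06 = 1.49e-07 F/cm^2

1.49e-07


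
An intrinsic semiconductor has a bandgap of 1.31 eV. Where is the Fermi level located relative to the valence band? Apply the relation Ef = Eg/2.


Step 1: For an intrinsic semiconductor, the Fermi level sits at midgap.
Step 2: Ef = Eg / 2 = 1.31 / 2 = 0.655 eV

0.655


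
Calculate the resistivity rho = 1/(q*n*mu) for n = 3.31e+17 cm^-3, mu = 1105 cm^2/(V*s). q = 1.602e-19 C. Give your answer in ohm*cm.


Step 1: sigma = q * n * mu = 1.602e-19 * 3.31e+17 * 1105 = 5.85940e+01 S/cm
Step 2: rho = 1 / sigma = 1 / 5.85940e+01 = 0.01707 ohm*cm

0.01707


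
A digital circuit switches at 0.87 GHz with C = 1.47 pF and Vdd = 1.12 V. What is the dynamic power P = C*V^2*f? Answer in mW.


Step 1: V^2 = 1.12^2 = 1.2544 V^2
Step 2: P = C*V^2*f = 1.47e-12 F * 1.2544 * 0.87e9 Hz
Step 3: P = 1.60425216e-03 W
Step 4: P = 1.604 mW

1.604


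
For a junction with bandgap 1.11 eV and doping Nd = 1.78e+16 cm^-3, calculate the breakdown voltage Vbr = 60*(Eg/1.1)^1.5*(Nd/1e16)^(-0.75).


Step 1: Eg/1.1 = 1.11/1.1 = 1.009091
Step 2: (Eg/1.1)^1.5 = 1.009091^1.5 = 1.013667
Step 3: (Nd/1e16)^(-0.75) = (1.78)^(-0.75) = 0.648911
Step 4: Vbr = 60 * 1.013667 * 0.648911 = 39.5 V

39.5


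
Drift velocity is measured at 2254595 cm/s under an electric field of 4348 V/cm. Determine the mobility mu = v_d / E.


Step 1: mu = v_d / E
Step 2: mu = 2254595 / 4348
Step 3: mu = 518.54 cm^2/(V*s)

518.54


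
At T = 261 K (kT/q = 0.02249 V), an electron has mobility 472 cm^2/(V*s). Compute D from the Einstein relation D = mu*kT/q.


Step 1: D = mu * (kT/q)
Step 2: D = 472 * 0.02249
Step 3: D = 10.62 cm^2/s

10.62


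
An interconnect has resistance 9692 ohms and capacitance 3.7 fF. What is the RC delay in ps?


Step 1: tau = R * C
Step 2: tau = 9692 * 3.7 fF = 9692 * 3.7e-15 F
Step 3: tau = 3.58604e-11 s = 35.8604 ps

35.8604


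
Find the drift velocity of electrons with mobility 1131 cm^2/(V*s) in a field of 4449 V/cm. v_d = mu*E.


Step 1: v_d = mu * E
Step 2: v_d = 1131 * 4449 = 5031819
Step 3: v_d = 5.03e+06 cm/s

5.03e+06


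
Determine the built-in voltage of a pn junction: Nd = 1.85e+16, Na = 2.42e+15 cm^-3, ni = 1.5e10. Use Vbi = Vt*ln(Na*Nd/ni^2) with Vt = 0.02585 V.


Step 1: Compute Na*Nd/ni^2 = 2.42e+15 * 1.85e+16 / (1.5e10)^2 = 1.9898e+11
Step 2: ln(1.9898e+11) = 26.0165
Step 3: Vbi = 0.02585 * 26.0165 = 0.673 V

0.673


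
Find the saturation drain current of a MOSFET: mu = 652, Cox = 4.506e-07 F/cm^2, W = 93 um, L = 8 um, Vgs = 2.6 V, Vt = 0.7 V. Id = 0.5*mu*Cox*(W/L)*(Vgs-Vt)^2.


Step 1: Overdrive voltage Vov = Vgs - Vt = 2.6 - 0.7 = 1.9 V
Step 2: W/L = 93/8 = 11.625
Step 3: Id = 0.5 * 652 * 4.506e-07 * 11.625 * 1.9^2
Step 4: Id = 6.16e-03 A

6.16e-03


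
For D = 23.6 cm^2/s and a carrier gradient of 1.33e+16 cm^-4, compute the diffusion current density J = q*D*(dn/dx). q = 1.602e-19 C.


Step 1: J = q * D * (dn/dx)
Step 2: J = 1.602e-19 * 23.6 * 1.33e+16
Step 3: J = 5.03e-02 A/cm^2

5.03e-02


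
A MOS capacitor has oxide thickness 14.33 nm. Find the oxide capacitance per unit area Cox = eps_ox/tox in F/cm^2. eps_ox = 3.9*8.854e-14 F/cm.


Step 1: eps_ox = 3.9 * 8.854e-14 = 3.45306e-13 F/cm
Step 2: tox in cm = 14.33 nm * 1e-7 = 1.4330e-06 cm
Step 3: Cox = 3.45306e-13 / 1.4330e-06 = 2.41e-07 F/cm^2

2.41e-07


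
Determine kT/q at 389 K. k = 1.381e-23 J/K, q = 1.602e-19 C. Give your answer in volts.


Step 1: kT = 1.381e-23 * 389 = 5.37209e-21 J
Step 2: Vt = kT/q = 5.37209e-21 / 1.602e-19
Step 3: Vt = 0.03353 V

0.03353


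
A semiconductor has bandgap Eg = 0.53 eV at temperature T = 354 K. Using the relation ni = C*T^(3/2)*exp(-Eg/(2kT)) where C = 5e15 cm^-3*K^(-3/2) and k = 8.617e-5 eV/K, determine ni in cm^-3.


Step 1: Compute kT = 8.617e-5 * 354 = 0.03050418 eV
Step 2: Exponent = -Eg/(2kT) = -0.53/(2*0.03050418) = -8.68733
Step 3: T^(3/2) = 354^1.5 = 6660.47
Step 4: ni = 5e15 * 6660.47 * exp(-8.68733) = 5.62e+15 cm^-3

5.62e+15


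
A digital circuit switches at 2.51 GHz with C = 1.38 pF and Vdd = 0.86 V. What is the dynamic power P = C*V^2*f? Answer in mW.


Step 1: V^2 = 0.86^2 = 0.7396 V^2
Step 2: P = C*V^2*f = 1.38e-12 F * 0.7396 * 2.51e9 Hz
Step 3: P = 2.56182648e-03 W
Step 4: P = 2.562 mW

2.562


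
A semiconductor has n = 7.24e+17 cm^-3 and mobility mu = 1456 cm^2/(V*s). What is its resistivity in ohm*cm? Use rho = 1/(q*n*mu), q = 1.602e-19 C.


Step 1: sigma = q * n * mu = 1.602e-19 * 7.24e+17 * 1456 = 1.68874e+02 S/cm
Step 2: rho = 1 / sigma = 1 / 1.68874e+02 = 0.005922 ohm*cm

0.005922


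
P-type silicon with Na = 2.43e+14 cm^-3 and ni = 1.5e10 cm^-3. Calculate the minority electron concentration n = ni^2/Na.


Step 1: Majority hole concentration p ≈ Na = 2.43e+14 cm^-3
Step 2: n = ni^2 / Na = (1.5e10)^2 / 2.43e+14
Step 3: n = 9.26e+05 cm^-3

9.26e+05


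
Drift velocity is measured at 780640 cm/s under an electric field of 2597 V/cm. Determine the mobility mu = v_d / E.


Step 1: mu = v_d / E
Step 2: mu = 780640 / 2597
Step 3: mu = 300.59 cm^2/(V*s)

300.59


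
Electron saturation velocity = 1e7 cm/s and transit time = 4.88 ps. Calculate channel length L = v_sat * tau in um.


Step 1: tau in seconds = 4.88 ps * 1e-12 = 4.8800e-12 s
Step 2: L = v_sat * tau = 1e7 * 4.8800e-12 = 4.8800e-05 cm
Step 3: L in um = 4.8800e-05 * 1e4 = 0.488 um

0.488


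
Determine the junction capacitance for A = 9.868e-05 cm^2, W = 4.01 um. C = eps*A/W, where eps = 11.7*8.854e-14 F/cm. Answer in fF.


Step 1: eps_Si = 11.7 * 8.854e-14 = 1.035918e-12 F/cm
Step 2: W in cm = 4.01 * 1e-4 = 4.01e-04 cm
Step 3: C = 1.035918e-12 * 9.868e-05 / 4.01e-04 = 2.549237e-13 F
Step 4: C = 254.92 fF

254.92


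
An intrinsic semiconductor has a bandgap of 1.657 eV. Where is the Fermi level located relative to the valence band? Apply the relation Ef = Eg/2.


Step 1: For an intrinsic semiconductor, the Fermi level sits at midgap.
Step 2: Ef = Eg / 2 = 1.657 / 2 = 0.8285 eV

0.8285


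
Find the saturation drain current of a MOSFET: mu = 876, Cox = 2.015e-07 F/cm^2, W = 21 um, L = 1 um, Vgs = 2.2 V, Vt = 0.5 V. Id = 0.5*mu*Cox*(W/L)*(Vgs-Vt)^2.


Step 1: Overdrive voltage Vov = Vgs - Vt = 2.2 - 0.5 = 1.7 V
Step 2: W/L = 21/1 = 21
Step 3: Id = 0.5 * 876 * 2.015e-07 * 21 * 1.7^2
Step 4: Id = 5.36e-03 A

5.36e-03


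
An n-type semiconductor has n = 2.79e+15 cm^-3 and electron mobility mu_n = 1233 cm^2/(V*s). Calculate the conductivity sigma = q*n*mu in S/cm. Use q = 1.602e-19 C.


Step 1: sigma = q * n * mu
Step 2: sigma = 1.602e-19 * 2.79e+15 * 1233
Step 3: sigma = 5.511e-01 S/cm

5.511e-01


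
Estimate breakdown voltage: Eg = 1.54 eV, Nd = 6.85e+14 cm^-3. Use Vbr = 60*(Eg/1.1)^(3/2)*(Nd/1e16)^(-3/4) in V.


Step 1: Eg/1.1 = 1.54/1.1 = 1.400000
Step 2: (Eg/1.1)^1.5 = 1.400000^1.5 = 1.656502
Step 3: (Nd/1e16)^(-0.75) = (0.0685)^(-0.75) = 7.468477
Step 4: Vbr = 60 * 1.656502 * 7.468477 = 742.3 V

742.3


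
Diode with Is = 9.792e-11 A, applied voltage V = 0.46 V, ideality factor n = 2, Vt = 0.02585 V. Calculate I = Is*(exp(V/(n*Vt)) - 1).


Step 1: V/(n*Vt) = 0.46/(2*0.02585) = 8.8975
Step 2: exp(8.8975) = 7.3137e+03
Step 3: I = 9.792e-11 * (7.3137e+03 - 1) = 7.16e-07 A

7.16e-07


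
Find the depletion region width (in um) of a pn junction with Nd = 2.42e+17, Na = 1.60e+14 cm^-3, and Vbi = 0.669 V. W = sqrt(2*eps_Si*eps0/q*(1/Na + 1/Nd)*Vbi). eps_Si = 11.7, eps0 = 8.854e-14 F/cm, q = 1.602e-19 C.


Step 1: 1/Na + 1/Nd = 1/1.60e+14 + 1/2.42e+17 = 6.25413e-15
Step 2: 2*eps*eps0/q = 2*11.7*8.854e-14/1.602e-19 = 1.293281e+07
Step 3: W^2 = 1.293281e+07 * 6.25413e-15 * 0.669 = 5.41110e-08
Step 4: W = sqrt(5.41110e-08) = 2.326e-04 cm = 2.326 um

2.326
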